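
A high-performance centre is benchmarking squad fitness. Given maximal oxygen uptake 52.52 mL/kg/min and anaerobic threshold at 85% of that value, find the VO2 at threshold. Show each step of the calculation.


Percentage as decimal = 0.85
VO2 at AT = 52.52 * 0.85 = 44.64 mL/kg/min

44.64 mL/kg/min


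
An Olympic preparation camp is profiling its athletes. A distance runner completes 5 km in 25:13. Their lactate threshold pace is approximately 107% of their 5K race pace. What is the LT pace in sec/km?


Convert to seconds: 25 min 13 s = 1513 s
Pace per km = 1513 / 5 = 302.6 s/km
LT pace = 302.6 * 1.07 = 323.78 s/km

323.78 s/km


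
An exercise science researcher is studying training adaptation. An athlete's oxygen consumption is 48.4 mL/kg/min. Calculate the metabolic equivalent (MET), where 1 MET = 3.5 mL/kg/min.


MET = VO2 / 3.5
= 48.4 / 3.5
= 13.83 METs

13.83 METs


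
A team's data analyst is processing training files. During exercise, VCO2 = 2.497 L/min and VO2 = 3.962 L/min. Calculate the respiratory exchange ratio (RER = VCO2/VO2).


RER = VCO2 / VO2
= 2.497 / 3.962
= 0.6302

0.6302


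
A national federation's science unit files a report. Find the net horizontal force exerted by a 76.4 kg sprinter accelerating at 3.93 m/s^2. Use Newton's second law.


Newton's second law: F = m * a
F = 76.4 * 3.93 = 300.25 N

300.25 N


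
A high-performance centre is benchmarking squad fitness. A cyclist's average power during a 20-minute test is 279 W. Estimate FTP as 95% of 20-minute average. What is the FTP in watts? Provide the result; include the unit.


FTP = 20-min power * 0.95
= 279 * 0.95
= 265.05 W

265.05 W


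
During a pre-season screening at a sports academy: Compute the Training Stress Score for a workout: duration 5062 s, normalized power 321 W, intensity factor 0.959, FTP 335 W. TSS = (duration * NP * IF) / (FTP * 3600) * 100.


Product = 5062 * 321 * 0.959 = 1558281.018
Base = 335 * 3600 = 1206000
TSS = 1558281.018 / 1206000 * 100 = 129.21

129.21 TSS


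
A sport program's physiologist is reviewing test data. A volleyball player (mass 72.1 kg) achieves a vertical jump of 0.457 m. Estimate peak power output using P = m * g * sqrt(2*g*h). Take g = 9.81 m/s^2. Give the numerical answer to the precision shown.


2 * g * h = 2 * 9.81 * 0.457 = 8.96634
sqrt(8.96634) = 2.994385 m/s
P = 72.1 * 9.81 * 2.994385 = 2117.93 W

2117.93 W


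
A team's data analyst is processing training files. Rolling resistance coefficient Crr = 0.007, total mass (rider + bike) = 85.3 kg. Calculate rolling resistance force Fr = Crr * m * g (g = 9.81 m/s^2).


Fr = Crr * m * g
= 0.007 * 85.3 * 9.81
= 5.858 N

5.858 N


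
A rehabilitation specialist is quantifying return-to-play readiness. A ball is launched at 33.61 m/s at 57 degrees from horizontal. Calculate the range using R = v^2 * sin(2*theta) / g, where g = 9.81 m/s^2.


sin(2 * 57) = sin(114) = 0.913545
v^2 = 33.61^2 = 1129.6321
R = 1129.6321 * 0.913545 / 9.81
= 105.196 m

105.196 m


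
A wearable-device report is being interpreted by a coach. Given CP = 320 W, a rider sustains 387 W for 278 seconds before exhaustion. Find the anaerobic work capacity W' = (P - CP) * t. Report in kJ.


Excess power = 387 - 320 = 67 W
Work above CP = 67 * 278 = 18626 J
W' = 18.626 kJ

18.626 kJ


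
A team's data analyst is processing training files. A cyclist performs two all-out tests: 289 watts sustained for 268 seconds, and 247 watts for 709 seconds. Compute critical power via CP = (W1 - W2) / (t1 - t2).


W1 = P1 * t1 = 289 * 268 = 77452 J
W2 = P2 * t2 = 247 * 709 = 175123 J
CP = (77452 - 175123) / (268 - 709)
= 221.48 W

221.48 W


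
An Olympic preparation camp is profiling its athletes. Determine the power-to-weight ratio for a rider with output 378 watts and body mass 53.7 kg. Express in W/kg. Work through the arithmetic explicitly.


P/W = 378 / 53.7 = 7.039 W/kg

7.039 W/kg


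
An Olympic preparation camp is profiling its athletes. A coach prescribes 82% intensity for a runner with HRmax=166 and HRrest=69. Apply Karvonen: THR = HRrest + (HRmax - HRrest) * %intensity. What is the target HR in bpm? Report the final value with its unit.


Heart rate reserve = 166 - 69 = 97
Intensity fraction = 82 / 100 = 0.82
THR = 69 + 97 * 0.82 = 148.54 bpm

148.54 bpm


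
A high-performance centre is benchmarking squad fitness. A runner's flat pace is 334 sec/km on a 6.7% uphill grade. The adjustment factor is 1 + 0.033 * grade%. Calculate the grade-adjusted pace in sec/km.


Factor = 1 + 0.033 * 6.7 = 1.2211
Adjusted pace = 334 * 1.2211
= 407.85 sec/km

407.85 s/km


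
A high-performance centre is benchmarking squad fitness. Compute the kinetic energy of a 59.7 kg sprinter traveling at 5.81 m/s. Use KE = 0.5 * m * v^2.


Velocity squared = 33.7561
KE = 0.5 * 59.7 * 33.7561 = 1007.62 J

1007.62 J


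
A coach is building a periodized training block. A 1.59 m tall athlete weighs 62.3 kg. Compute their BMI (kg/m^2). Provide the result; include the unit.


height^2 = 2.5281 m^2
BMI = 62.3 / 2.5281 = 24.64 kg/m^2

24.64 kg/m^2


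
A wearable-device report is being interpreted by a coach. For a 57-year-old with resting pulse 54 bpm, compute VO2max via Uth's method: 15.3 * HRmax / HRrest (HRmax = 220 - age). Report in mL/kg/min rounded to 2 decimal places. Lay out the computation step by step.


Step 1: HRmax = 220 - 57 = 163 bpm
Step 2: Ratio = 163 / 54 = 3.0185
Step 3: VO2max = 15.3 * 3.0185 = 46.18 mL/kg/min

46.18 mL/kg/min


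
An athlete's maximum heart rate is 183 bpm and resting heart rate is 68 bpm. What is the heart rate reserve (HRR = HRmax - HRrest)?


HRR = HRmax - HRrest
= 183 - 68
= 115 bpm

115 bpm


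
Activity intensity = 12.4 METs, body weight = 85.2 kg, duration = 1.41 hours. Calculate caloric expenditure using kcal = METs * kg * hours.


kcal = 12.4 * 85.2 * 1.41
= 1056.48 * 1.41
= 1489.64 kcal

1489.64 kcal


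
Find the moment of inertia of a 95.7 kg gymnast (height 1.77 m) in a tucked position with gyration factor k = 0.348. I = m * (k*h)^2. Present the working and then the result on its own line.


Radius of gyration = 0.348 * 1.77 = 0.61596 m
I = 95.7 * 0.61596^2
= 95.7 * 0.379407
= 36.309 kg*m^2

36.309 kg*m^2


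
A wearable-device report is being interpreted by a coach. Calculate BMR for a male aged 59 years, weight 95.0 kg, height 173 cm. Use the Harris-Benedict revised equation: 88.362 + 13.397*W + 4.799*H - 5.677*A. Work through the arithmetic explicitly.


Substituting values:
W term = 13.397 * 95.0 = 1272.715
H term = 4.799 * 173 = 830.227
A term = 5.677 * 59 = 334.943
BMR = 1856.36 kcal/day

1856.36 kcal/day


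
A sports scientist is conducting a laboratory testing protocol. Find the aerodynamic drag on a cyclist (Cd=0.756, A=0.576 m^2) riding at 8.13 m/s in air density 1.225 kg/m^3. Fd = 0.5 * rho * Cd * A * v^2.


Fd = 0.5 * 1.225 * 0.756 * 0.576 * 8.13^2
= 0.5 * 1.225 * 0.756 * 0.576 * 66.0969
= 17.629 N

17.629 N


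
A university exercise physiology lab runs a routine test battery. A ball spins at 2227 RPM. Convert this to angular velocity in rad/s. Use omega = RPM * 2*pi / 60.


omega = 2227 * 2 * pi / 60
= 2227 * 6.28318531 / 60
= 13992.654 / 60
= 233.211 rad/s

233.211 rad/s


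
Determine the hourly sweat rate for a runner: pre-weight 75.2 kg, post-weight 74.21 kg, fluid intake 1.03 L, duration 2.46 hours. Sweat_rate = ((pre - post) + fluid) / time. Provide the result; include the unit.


Mass lost = 75.2 - 74.21 = 0.99 kg
Add fluid consumed: 0.99 + 1.03 = 2.02 L total sweat
Sweat rate = 2.02 / 2.46 = 0.821 L/h

0.821 L/h


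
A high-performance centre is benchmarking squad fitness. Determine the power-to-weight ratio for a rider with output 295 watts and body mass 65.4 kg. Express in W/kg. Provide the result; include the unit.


P/W = 295 / 65.4 = 4.511 W/kg

4.511 W/kg


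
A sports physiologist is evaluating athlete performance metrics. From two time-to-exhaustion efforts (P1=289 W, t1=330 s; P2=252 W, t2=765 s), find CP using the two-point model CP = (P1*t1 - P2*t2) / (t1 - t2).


Work in trial 1 = 95370 J
Work in trial 2 = 192780 J
Delta work = -97410 J
Delta time = -435 s
CP = -97410 / -435 = 223.93 W

223.93 W


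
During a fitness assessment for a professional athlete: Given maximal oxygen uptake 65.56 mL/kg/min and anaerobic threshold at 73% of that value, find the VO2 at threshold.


Percentage as decimal = 0.73
VO2 at AT = 65.56 * 0.73 = 47.86 mL/kg/min

47.86 mL/kg/min


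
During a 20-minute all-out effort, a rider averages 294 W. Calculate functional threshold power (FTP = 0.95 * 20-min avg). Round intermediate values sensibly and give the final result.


FTP = 0.95 * 294
= 279.3 W

279.3 W


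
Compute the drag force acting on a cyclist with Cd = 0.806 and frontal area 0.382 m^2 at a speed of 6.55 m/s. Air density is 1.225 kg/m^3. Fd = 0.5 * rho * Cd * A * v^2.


Step 1: v^2 = 42.9025
Step 2: Fd = 0.5 * 1.225 * 0.806 * 0.382 * 42.9025
= 8.091 N

8.091 N


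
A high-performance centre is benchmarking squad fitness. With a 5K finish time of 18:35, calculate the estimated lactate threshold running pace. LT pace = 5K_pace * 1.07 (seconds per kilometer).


Race duration = 1115 s for 5 km
Average pace = 1115 / 5 = 223.0 s/km
LT pace = 223.0 * 1.07
= 238.61 s/km

238.61 s/km


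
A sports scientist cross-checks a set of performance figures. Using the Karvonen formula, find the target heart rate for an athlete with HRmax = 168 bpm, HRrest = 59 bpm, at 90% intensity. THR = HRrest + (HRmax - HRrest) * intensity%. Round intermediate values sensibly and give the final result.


HRR = 168 - 59 = 109
THR = 59 + 109 * 0.9
= 59 + 98.1
= 157.1 bpm

157.1 bpm


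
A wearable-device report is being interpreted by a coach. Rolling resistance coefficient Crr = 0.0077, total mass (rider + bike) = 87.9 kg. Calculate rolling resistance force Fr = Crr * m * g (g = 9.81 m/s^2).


Fr = Crr * m * g
= 0.0077 * 87.9 * 9.81
= 6.64 N

6.64 N


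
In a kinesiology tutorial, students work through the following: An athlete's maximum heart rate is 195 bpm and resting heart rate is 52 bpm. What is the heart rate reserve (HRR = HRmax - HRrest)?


HRR = HRmax - HRrest
= 195 - 52
= 143 bpm

143 bpm


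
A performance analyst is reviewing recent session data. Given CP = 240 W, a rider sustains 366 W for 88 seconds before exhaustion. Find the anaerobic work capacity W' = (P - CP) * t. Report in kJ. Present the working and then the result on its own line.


Excess power = 366 - 240 = 126 W
Work above CP = 126 * 88 = 11088 J
W' = 11.088 kJ

11.088 kJ


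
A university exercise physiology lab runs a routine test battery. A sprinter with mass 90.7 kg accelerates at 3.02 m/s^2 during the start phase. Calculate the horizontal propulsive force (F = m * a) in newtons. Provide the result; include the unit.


F = m * a
= 90.7 * 3.02
= 273.91 N

273.91 N


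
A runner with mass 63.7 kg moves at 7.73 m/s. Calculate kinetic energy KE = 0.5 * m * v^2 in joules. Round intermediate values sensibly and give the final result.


v^2 = 7.73^2 = 59.7529
KE = 0.5 * 63.7 * 59.7529
= 1903.13 J

1903.13 J


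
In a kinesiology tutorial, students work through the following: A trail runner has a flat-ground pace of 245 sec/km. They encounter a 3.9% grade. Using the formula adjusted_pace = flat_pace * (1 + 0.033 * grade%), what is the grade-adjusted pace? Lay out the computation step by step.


Grade factor = 1 + 0.033 * 3.9 = 1.1287
Adjusted = 245 * 1.1287 = 276.53 sec/km

276.53 s/km


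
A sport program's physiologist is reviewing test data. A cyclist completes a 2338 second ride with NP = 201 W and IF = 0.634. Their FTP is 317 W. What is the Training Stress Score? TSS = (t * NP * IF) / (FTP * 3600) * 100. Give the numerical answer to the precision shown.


t * NP * IF = 2338 * 201 * 0.634 = 297940.692
FTP * 3600 = 1141200
TSS = (297940.692 / 1141200) * 100 = 26.11

26.11 TSS


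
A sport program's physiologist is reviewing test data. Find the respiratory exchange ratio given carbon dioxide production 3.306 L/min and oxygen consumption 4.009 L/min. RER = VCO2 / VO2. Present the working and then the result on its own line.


VCO2 = 3.306 L/min
VO2 = 4.009 L/min
RER = 3.306 / 4.009 = 0.8246

0.8246


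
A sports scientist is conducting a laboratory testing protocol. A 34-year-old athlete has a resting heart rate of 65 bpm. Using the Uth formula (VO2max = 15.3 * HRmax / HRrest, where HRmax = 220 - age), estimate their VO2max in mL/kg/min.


HRmax = 220 - 34 = 186 bpm
Ratio = HRmax / HRrest = 186 / 65 = 2.8615
VO2max = 15.3 * 2.8615 = 43.78 mL/kg/min

43.78 mL/kg/min


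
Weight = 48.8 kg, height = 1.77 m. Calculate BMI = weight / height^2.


height^2 = 1.77^2 = 3.1329
BMI = 48.8 / 3.1329 = 15.58 kg/m^2

15.58 kg/m^2


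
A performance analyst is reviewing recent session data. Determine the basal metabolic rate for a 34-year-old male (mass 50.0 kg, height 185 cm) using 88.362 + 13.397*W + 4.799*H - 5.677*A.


BMR = 88.362 + 13.397*50.0 + 4.799*185 - 5.677*34
= 1453.01 kcal/day

1453.01 kcal/day


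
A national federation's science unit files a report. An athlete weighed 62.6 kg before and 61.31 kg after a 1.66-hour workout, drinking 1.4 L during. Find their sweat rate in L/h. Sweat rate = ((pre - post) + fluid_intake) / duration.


Body mass change = 1.29 kg
Total sweat loss = 1.29 + 1.4 = 2.69 L
Rate = 2.69 / 1.66 = 1.62 L/h

1.62 L/h


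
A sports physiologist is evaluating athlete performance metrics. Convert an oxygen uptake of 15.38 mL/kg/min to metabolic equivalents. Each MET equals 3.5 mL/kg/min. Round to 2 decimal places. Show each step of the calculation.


One MET = 3.5 mL/kg/min
Number of METs = 15.38 / 3.5
= 4.39 METs

4.39 METs


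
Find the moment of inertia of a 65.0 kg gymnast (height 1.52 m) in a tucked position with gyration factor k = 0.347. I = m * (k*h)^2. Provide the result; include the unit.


Radius of gyration = 0.347 * 1.52 = 0.52744 m
I = 65.0 * 0.52744^2
= 65.0 * 0.278193
= 18.083 kg*m^2

18.083 kg*m^2


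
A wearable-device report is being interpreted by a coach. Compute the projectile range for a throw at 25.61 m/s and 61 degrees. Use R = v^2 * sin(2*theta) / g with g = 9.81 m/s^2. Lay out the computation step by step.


Two times the angle = 122 degrees
sin(122) = 0.848048
R = 655.8721 * 0.848048 / 9.81 = 56.698 m

56.698 m


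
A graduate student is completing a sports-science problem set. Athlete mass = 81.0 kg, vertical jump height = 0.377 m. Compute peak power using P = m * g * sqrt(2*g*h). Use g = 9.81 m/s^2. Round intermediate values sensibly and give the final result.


sqrt(2 * 9.81 * 0.377) = sqrt(7.39674) = 2.719695 m/s
P = 81.0 * 9.81 * 2.719695
= 2161.1 W

2161.1 W


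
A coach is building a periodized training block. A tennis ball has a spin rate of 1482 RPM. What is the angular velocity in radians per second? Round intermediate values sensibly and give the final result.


Convert RPM to rad/s: multiply by 2*pi and divide by 60
omega = 1482 * 2 * pi / 60
= 155.195 rad/s

155.195 rad/s


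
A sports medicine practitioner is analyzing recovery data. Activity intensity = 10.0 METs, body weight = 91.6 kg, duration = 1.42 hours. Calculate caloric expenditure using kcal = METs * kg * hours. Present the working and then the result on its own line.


kcal = 10.0 * 91.6 * 1.42
= 916.0 * 1.42
= 1300.72 kcal

1300.72 kcal


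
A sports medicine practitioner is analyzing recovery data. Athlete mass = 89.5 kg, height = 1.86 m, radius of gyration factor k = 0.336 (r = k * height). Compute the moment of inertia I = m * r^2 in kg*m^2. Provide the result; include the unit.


r = k * height = 0.336 * 1.86 = 0.62496 m
r^2 = 0.62496^2 = 0.390575
I = 89.5 * 0.390575 = 34.956 kg*m^2

34.956 kg*m^2


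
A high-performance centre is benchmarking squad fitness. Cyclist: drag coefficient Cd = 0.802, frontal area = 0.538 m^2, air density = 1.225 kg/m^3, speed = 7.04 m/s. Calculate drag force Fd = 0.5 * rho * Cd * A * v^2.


v^2 = 7.04^2 = 49.5616
Fd = 0.5 * 1.225 * 0.802 * 0.538 * 49.5616
= 13.098 N

13.098 N


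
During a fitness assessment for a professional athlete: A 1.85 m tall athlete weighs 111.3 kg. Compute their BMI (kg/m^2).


height^2 = 3.4225 m^2
BMI = 111.3 / 3.4225 = 32.52 kg/m^2

32.52 kg/m^2


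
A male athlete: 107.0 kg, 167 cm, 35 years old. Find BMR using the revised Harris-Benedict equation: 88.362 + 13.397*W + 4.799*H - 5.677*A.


Intercept = 88.362
Weight contribution = 13.397 * 107.0 = 1433.479
Height contribution = 4.799 * 167 = 801.433
Age contribution = 5.677 * 35 = 198.695
BMR = 88.362 + 1433.479 + 801.433 - 198.695
= 2124.58 kcal/day

2124.58 kcal/day


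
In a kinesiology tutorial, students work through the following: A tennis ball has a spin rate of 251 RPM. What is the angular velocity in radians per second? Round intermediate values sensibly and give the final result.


Convert RPM to rad/s: multiply by 2*pi and divide by 60
omega = 251 * 2 * pi / 60
= 26.285 rad/s

26.285 rad/s


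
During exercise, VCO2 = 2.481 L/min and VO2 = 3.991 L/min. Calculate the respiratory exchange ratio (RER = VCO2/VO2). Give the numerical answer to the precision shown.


RER = VCO2 / VO2
= 2.481 / 3.991
= 0.6216

0.6216


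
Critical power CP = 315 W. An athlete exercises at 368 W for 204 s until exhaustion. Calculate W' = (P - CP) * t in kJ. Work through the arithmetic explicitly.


P - CP = 368 - 315 = 53 W
W' = 53 * 204 = 10812 J
= 10812 / 1000 = 10.812 kJ

10.812 kJ


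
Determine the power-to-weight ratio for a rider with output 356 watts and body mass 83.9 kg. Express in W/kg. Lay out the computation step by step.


P/W = 356 / 83.9 = 4.243 W/kg

4.243 W/kg


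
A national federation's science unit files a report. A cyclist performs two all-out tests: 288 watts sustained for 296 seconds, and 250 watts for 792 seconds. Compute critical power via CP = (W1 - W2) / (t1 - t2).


W1 = P1 * t1 = 288 * 296 = 85248 J
W2 = P2 * t2 = 250 * 792 = 198000 J
CP = (85248 - 198000) / (296 - 792)
= 227.32 W

227.32 W


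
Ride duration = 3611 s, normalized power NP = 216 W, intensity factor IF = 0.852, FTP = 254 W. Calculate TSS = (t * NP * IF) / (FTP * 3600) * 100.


Numerator = 3611 * 216 * 0.852 = 664539.552
Denominator = 254 * 3600 = 914400
TSS = 664539.552 / 914400 * 100
= 72.67

72.67 TSS


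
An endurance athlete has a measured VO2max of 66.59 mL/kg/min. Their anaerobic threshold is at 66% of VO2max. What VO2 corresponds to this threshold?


Anaerobic threshold VO2 = VO2max * 66%
= 66.59 * 0.66
= 43.95 mL/kg/min

43.95 mL/kg/min


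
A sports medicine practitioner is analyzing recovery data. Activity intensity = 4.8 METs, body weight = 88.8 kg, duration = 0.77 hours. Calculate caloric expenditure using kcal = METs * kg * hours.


kcal = 4.8 * 88.8 * 0.77
= 426.24 * 0.77
= 328.2 kcal

328.2 kcal


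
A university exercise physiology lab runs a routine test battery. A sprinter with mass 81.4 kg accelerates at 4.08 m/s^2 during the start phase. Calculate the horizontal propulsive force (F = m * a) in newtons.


F = m * a
= 81.4 * 4.08
= 332.11 N

332.11 N


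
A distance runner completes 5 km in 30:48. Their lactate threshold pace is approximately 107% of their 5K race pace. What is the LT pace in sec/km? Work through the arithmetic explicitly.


Convert to seconds: 30 min 48 s = 1848 s
Pace per km = 1848 / 5 = 369.6 s/km
LT pace = 369.6 * 1.07 = 395.47 s/km

395.47 s/km


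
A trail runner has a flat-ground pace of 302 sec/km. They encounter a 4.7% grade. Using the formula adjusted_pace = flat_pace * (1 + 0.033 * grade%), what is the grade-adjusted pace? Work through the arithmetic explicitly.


Grade factor = 1 + 0.033 * 4.7 = 1.1551
Adjusted = 302 * 1.1551 = 348.84 sec/km

348.84 s/km


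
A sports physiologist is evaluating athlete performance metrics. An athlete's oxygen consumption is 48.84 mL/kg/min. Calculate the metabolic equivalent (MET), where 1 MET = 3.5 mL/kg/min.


MET = VO2 / 3.5
= 48.84 / 3.5
= 13.95 METs

13.95 METs


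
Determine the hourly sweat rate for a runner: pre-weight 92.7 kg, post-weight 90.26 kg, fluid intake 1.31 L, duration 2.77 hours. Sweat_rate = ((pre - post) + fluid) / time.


Mass lost = 92.7 - 90.26 = 2.44 kg
Add fluid consumed: 2.44 + 1.31 = 3.75 L total sweat
Sweat rate = 3.75 / 2.77 = 1.354 L/h

1.354 L/h


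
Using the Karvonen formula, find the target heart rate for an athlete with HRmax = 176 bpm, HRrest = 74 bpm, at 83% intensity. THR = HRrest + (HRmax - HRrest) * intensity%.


HRR = 176 - 74 = 102
THR = 74 + 102 * 0.83
= 74 + 84.66
= 158.66 bpm

158.66 bpm


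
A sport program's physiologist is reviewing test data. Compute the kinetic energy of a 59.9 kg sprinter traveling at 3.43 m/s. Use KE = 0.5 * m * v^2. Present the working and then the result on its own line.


Velocity squared = 11.7649
KE = 0.5 * 59.9 * 11.7649 = 352.36 J

352.36 J


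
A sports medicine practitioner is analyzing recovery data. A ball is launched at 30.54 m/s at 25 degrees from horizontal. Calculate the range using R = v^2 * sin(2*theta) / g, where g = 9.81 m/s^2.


sin(2 * 25) = sin(50) = 0.766044
v^2 = 30.54^2 = 932.6916
R = 932.6916 * 0.766044 / 9.81
= 72.832 m

72.832 m


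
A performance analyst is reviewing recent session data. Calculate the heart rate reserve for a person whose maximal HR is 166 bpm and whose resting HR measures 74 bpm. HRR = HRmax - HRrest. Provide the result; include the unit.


HRmax = 166 bpm
HRrest = 74 bpm
HRR = 166 - 74 = 92 bpm

92 bpm


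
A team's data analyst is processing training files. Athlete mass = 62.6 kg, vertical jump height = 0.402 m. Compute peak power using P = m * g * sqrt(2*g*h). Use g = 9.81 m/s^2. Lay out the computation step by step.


sqrt(2 * 9.81 * 0.402) = sqrt(7.88724) = 2.808423 m/s
P = 62.6 * 9.81 * 2.808423
= 1724.67 W

1724.67 W


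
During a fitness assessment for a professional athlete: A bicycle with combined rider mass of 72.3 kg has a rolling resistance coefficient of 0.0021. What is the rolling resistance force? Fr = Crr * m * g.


Fr = 0.0021 * 72.3 * 9.81
= 0.15183 * 9.81
= 1.489 N

1.489 N


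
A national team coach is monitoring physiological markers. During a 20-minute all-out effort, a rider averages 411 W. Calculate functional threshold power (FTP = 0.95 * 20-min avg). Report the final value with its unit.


FTP = 0.95 * 411
= 390.45 W

390.45 W


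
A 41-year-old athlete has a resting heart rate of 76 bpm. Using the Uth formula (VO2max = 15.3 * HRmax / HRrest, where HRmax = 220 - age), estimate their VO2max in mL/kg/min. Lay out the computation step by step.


HRmax = 220 - 41 = 179 bpm
Ratio = HRmax / HRrest = 179 / 76 = 2.3553
VO2max = 15.3 * 2.3553 = 36.04 mL/kg/min

36.04 mL/kg/min


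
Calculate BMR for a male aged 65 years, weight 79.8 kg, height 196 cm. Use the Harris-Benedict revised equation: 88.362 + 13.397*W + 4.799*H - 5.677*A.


Substituting values:
W term = 13.397 * 79.8 = 1069.0806
H term = 4.799 * 196 = 940.604
A term = 5.677 * 65 = 369.005
BMR = 1729.04 kcal/day

1729.04 kcal/day


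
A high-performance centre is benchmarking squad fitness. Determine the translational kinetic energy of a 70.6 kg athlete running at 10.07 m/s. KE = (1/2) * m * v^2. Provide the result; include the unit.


KE = 0.5 * m * v^2
= 0.5 * 70.6 * 10.07^2
= 0.5 * 70.6 * 101.4049
= 3579.59 J

3579.59 J


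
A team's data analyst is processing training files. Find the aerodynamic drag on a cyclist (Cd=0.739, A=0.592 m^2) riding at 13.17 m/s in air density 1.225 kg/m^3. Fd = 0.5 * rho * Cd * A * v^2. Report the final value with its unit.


Fd = 0.5 * 1.225 * 0.739 * 0.592 * 13.17^2
= 0.5 * 1.225 * 0.739 * 0.592 * 173.4489
= 46.478 N

46.478 N


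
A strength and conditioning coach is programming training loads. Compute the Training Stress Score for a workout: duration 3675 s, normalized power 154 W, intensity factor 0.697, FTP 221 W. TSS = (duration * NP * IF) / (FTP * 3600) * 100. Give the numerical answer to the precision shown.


Product = 3675 * 154 * 0.697 = 394467.15
Base = 221 * 3600 = 795600
TSS = 394467.15 / 795600 * 100 = 49.58

49.58 TSS


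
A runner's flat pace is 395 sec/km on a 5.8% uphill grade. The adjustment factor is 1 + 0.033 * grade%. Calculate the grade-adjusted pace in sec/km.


Factor = 1 + 0.033 * 5.8 = 1.1914
Adjusted pace = 395 * 1.1914
= 470.6 sec/km

470.6 s/km


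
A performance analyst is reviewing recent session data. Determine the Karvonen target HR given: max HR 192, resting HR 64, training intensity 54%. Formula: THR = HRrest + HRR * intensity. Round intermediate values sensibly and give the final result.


HRR = HRmax - HRrest = 192 - 64 = 128
THR = 64 + 128 * 0.54
= 133.12 bpm

133.12 bpm


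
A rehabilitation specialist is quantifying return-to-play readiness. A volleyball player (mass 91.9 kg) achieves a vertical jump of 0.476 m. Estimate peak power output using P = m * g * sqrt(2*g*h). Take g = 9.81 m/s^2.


2 * g * h = 2 * 9.81 * 0.476 = 9.33912
sqrt(9.33912) = 3.055997 m/s
P = 91.9 * 9.81 * 3.055997 = 2755.1 W

2755.1 W


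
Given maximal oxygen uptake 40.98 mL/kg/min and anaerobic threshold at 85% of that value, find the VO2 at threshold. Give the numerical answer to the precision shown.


Percentage as decimal = 0.85
VO2 at AT = 40.98 * 0.85 = 34.83 mL/kg/min

34.83 mL/kg/min


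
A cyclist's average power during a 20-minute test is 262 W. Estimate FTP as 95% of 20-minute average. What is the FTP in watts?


FTP = 20-min power * 0.95
= 262 * 0.95
= 248.9 W

248.9 W


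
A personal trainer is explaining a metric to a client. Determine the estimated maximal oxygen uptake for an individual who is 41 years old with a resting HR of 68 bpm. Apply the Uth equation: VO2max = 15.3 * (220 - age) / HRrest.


HRmax = 220 - 41 = 179
VO2max = 15.3 * (179 / 68)
= 15.3 * 2.6324
= 40.28 mL/kg/min

40.28 mL/kg/min


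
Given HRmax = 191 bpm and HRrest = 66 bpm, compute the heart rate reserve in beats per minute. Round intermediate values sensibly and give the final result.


Heart rate reserve = maximum HR minus resting HR
HRR = 191 - 66 = 125 bpm

125 bpm


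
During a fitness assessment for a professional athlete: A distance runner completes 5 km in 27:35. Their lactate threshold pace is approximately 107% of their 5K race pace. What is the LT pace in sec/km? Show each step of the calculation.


Convert to seconds: 27 min 35 s = 1655 s
Pace per km = 1655 / 5 = 331.0 s/km
LT pace = 331.0 * 1.07 = 354.17 s/km

354.17 s/km


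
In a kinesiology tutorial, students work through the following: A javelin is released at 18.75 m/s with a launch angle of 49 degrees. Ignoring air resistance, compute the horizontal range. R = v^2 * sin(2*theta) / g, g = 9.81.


Launch speed squared = 351.5625
sin(2 * 49 deg) = 0.990268
Range = 351.5625 * 0.990268 / 9.81
= 35.488 m

35.488 m


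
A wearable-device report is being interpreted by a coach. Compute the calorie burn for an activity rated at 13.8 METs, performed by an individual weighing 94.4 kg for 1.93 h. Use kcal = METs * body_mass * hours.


Product of METs and mass = 13.8 * 94.4 = 1302.72
Total kcal = 1302.72 * 1.93 = 2514.25 kcal

2514.25 kcal


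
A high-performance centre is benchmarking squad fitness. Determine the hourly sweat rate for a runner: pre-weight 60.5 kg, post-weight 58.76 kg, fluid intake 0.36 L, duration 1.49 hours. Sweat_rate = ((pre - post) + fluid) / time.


Mass lost = 60.5 - 58.76 = 1.74 kg
Add fluid consumed: 1.74 + 0.36 = 2.1 L total sweat
Sweat rate = 2.1 / 1.49 = 1.409 L/h

1.409 L/h


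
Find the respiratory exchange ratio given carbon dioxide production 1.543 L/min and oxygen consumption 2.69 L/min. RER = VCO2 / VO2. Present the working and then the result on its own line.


VCO2 = 1.543 L/min
VO2 = 2.69 L/min
RER = 1.543 / 2.69 = 0.5736

0.5736


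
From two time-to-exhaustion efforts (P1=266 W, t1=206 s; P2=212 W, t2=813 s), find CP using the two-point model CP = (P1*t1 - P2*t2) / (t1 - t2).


Work in trial 1 = 54796 J
Work in trial 2 = 172356 J
Delta work = -117560 J
Delta time = -607 s
CP = -117560 / -607 = 193.67 W

193.67 W


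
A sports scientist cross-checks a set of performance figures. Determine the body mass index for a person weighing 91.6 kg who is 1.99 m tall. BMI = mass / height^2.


BMI = mass / height^2
= 91.6 / 1.99^2
= 91.6 / 3.9601
= 23.13 kg/m^2

23.13 kg/m^2


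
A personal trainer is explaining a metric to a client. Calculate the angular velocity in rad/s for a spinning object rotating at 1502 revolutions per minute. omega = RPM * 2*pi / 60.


omega = RPM * 2*pi / 60
= 1502 * 6.28318531 / 60
= 157.289 rad/s

157.289 rad/s


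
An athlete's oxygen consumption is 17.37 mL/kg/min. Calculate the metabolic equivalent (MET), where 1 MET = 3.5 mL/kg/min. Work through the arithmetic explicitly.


MET = VO2 / 3.5
= 17.37 / 3.5
= 4.96 METs

4.96 METs


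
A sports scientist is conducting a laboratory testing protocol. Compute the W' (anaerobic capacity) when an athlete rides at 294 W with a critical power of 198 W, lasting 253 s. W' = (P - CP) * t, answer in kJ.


Above-CP power = 96 W
Duration = 253 s
W' = 96 * 253 = 24288 J
Convert: 24288 / 1000 = 24.288 kJ

24.288 kJ


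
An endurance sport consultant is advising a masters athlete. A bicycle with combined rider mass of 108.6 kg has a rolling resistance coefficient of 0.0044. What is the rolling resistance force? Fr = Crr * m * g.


Fr = 0.0044 * 108.6 * 9.81
= 0.47784 * 9.81
= 4.688 N

4.688 N


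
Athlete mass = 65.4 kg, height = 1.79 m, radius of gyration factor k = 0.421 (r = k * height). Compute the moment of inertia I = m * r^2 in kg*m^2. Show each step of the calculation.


r = k * height = 0.421 * 1.79 = 0.75359 m
r^2 = 0.75359^2 = 0.567898
I = 65.4 * 0.567898 = 37.141 kg*m^2

37.141 kg*m^2


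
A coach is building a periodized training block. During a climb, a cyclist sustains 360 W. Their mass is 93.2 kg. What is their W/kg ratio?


Power-to-weight = 360 W / 93.2 kg
= 3.863 W/kg

3.863 W/kg


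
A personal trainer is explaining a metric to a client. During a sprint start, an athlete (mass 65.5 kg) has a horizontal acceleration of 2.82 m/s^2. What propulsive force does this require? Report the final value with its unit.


Propulsive force = mass * acceleration
= 65.5 kg * 2.82 m/s^2
= 184.71 N

184.71 N


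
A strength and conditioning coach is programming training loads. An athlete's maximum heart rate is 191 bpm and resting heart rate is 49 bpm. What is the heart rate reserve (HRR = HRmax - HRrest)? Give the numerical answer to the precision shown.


HRR = HRmax - HRrest
= 191 - 49
= 142 bpm

142 bpm


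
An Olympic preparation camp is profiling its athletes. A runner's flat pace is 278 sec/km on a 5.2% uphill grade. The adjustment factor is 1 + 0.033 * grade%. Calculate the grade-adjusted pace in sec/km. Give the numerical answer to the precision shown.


Factor = 1 + 0.033 * 5.2 = 1.1716
Adjusted pace = 278 * 1.1716
= 325.7 sec/km

325.7 s/km


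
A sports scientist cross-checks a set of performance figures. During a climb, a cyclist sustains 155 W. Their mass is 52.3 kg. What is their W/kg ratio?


Power-to-weight = 155 W / 52.3 kg
= 2.964 W/kg

2.964 W/kg


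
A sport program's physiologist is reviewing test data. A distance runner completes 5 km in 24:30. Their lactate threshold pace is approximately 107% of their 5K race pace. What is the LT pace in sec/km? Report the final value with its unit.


Convert to seconds: 24 min 30 s = 1470 s
Pace per km = 1470 / 5 = 294.0 s/km
LT pace = 294.0 * 1.07 = 314.58 s/km

314.58 s/km


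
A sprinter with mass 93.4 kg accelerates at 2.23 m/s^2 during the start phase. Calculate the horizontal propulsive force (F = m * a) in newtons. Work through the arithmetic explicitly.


F = m * a
= 93.4 * 2.23
= 208.28 N

208.28 N


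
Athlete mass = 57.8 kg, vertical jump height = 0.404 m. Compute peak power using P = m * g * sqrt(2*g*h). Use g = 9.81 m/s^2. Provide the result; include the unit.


sqrt(2 * 9.81 * 0.404) = sqrt(7.92648) = 2.815401 m/s
P = 57.8 * 9.81 * 2.815401
= 1596.38 W

1596.38 W


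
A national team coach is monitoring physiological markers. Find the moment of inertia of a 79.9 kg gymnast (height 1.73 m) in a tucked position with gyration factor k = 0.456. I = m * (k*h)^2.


Radius of gyration = 0.456 * 1.73 = 0.78888 m
I = 79.9 * 0.78888^2
= 79.9 * 0.622332
= 49.724 kg*m^2

49.724 kg*m^2


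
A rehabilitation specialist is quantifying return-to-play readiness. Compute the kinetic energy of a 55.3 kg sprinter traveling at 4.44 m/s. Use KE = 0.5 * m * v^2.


Velocity squared = 19.7136
KE = 0.5 * 55.3 * 19.7136 = 545.08 J

545.08 J


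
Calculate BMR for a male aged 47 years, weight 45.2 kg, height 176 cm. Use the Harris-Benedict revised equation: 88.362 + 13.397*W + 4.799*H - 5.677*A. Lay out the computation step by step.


Substituting values:
W term = 13.397 * 45.2 = 605.5444
H term = 4.799 * 176 = 844.624
A term = 5.677 * 47 = 266.819
BMR = 1271.71 kcal/day

1271.71 kcal/day


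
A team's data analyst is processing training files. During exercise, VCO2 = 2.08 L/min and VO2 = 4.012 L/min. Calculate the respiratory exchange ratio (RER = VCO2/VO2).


RER = VCO2 / VO2
= 2.08 / 4.012
= 0.5184

0.5184


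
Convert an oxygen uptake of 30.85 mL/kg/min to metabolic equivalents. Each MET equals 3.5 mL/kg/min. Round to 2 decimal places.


One MET = 3.5 mL/kg/min
Number of METs = 30.85 / 3.5
= 8.81 METs

8.81 METs


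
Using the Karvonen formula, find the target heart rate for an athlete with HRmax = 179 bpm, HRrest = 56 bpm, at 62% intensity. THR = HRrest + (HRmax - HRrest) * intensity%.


HRR = 179 - 56 = 123
THR = 56 + 123 * 0.62
= 56 + 76.26
= 132.26 bpm

132.26 bpm


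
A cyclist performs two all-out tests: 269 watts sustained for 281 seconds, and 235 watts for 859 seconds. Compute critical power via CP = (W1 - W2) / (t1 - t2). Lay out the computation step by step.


W1 = P1 * t1 = 269 * 281 = 75589 J
W2 = P2 * t2 = 235 * 859 = 201865 J
CP = (75589 - 201865) / (281 - 859)
= 218.47 W

218.47 W


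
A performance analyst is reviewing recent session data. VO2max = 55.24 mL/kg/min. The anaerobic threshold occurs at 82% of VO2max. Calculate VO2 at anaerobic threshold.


AT fraction = 82 / 100 = 0.82
AT VO2 = 55.24 * 0.82
= 45.3 mL/kg/min

45.3 mL/kg/min


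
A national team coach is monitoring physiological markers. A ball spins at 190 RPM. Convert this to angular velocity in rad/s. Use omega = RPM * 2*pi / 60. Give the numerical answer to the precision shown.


omega = 190 * 2 * pi / 60
= 190 * 6.28318531 / 60
= 1193.805 / 60
= 19.897 rad/s

19.897 rad/s


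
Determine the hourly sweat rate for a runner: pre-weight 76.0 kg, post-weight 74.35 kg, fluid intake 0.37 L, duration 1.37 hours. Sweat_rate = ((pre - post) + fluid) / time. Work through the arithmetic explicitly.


Mass lost = 76.0 - 74.35 = 1.65 kg
Add fluid consumed: 1.65 + 0.37 = 2.02 L total sweat
Sweat rate = 2.02 / 1.37 = 1.474 L/h

1.474 L/h


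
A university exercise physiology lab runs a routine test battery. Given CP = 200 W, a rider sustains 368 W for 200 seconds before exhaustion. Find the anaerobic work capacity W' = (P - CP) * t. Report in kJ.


Excess power = 368 - 200 = 168 W
Work above CP = 168 * 200 = 33600 J
W' = 33.6 kJ

33.6 kJ


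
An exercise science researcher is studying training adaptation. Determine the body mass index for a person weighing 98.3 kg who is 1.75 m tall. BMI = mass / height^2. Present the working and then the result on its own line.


BMI = mass / height^2
= 98.3 / 1.75^2
= 98.3 / 3.0625
= 32.1 kg/m^2

32.1 kg/m^2


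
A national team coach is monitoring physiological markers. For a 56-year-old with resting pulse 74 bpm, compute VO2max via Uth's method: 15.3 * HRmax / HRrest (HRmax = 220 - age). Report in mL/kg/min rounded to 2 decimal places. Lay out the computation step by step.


Step 1: HRmax = 220 - 56 = 164 bpm
Step 2: Ratio = 164 / 74 = 2.2162
Step 3: VO2max = 15.3 * 2.2162 = 33.91 mL/kg/min

33.91 mL/kg/min


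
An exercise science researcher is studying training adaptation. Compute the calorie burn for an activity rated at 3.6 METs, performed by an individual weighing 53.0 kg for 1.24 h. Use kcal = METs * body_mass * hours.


Product of METs and mass = 3.6 * 53.0 = 190.8
Total kcal = 190.8 * 1.24 = 236.59 kcal

236.59 kcal


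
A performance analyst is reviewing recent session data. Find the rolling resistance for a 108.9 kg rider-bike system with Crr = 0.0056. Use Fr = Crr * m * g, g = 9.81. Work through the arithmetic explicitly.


m * g = 108.9 * 9.81 = 1068.309 N
Fr = 0.0056 * 1068.309 = 5.983 N

5.983 N


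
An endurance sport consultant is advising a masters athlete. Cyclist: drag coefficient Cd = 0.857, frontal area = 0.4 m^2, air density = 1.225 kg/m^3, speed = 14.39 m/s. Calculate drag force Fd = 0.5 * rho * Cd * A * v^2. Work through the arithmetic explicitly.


v^2 = 14.39^2 = 207.0721
Fd = 0.5 * 1.225 * 0.857 * 0.4 * 207.0721
= 43.478 N

43.478 N


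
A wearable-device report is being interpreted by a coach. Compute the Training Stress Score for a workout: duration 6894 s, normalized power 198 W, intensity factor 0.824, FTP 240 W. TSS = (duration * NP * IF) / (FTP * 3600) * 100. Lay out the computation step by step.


Product = 6894 * 198 * 0.824 = 1124769.888
Base = 240 * 3600 = 864000
TSS = 1124769.888 / 864000 * 100 = 130.18

130.18 TSS


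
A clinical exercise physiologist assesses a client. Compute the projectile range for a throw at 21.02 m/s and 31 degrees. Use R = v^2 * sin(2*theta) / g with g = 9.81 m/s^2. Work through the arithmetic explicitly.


Two times the angle = 62 degrees
sin(62) = 0.882948
R = 441.8404 * 0.882948 / 9.81 = 39.768 m

39.768 m


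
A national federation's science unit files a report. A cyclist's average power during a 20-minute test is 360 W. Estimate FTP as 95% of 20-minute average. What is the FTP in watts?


FTP = 20-min power * 0.95
= 360 * 0.95
= 342.0 W

342.0 W


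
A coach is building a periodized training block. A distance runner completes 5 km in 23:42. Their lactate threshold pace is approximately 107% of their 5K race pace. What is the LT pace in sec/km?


Convert to seconds: 23 min 42 s = 1422 s
Pace per km = 1422 / 5 = 284.4 s/km
LT pace = 284.4 * 1.07 = 304.31 s/km

304.31 s/km


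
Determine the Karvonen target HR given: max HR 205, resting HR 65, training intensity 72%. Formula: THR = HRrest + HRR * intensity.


HRR = HRmax - HRrest = 205 - 65 = 140
THR = 65 + 140 * 0.72
= 165.8 bpm

165.8 bpm


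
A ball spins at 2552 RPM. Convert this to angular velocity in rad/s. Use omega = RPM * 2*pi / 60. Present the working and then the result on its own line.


omega = 2552 * 2 * pi / 60
= 2552 * 6.28318531 / 60
= 16034.689 / 60
= 267.245 rad/s

267.245 rad/s


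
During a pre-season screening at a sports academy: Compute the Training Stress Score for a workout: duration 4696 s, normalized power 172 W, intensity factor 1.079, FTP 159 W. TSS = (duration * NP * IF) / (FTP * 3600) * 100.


Product = 4696 * 172 * 1.079 = 871521.248
Base = 159 * 3600 = 572400
TSS = 871521.248 / 572400 * 100 = 152.26

152.26 TSS


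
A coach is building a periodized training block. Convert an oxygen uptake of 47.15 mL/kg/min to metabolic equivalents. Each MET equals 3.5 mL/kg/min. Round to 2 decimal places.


One MET = 3.5 mL/kg/min
Number of METs = 47.15 / 3.5
= 13.47 METs

13.47 METs


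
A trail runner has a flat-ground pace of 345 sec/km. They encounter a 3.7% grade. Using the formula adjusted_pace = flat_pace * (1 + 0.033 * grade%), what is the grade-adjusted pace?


Grade factor = 1 + 0.033 * 3.7 = 1.1221
Adjusted = 345 * 1.1221 = 387.12 sec/km

387.12 s/km
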